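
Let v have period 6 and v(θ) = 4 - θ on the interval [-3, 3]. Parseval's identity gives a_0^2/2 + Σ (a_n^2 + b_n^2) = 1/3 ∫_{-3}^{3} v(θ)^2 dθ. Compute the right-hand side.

1/3 ∫_{-3}^{3} v(θ)^2 dθ = 1/3 · (114) = 38.

38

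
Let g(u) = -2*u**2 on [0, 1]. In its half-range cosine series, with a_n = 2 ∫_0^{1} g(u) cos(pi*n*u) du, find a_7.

a_7 = 2 ∫_0^{1} (-2*u**2) cos(7*pi*u) du.
Integrating by parts twice (tabular method), an antiderivative of (-2*u**2) cos(7*pi*u) is -2*u**2*sin(7*pi*u)/(7*pi) - 4*u*cos(7*pi*u)/(49*pi**2) + 4*sin(7*pi*u)/(343*pi**3); evaluating from 0 to 1: ∫_{0}^{1} (-2*u**2) cos(7*pi*u) du = (4/(49*pi**2)) - (0) = 4/(49*pi**2).
Hence a_7 = 2·(4/(49*pi**2)) = 8/(49*pi**2).

8/(49*pi**2)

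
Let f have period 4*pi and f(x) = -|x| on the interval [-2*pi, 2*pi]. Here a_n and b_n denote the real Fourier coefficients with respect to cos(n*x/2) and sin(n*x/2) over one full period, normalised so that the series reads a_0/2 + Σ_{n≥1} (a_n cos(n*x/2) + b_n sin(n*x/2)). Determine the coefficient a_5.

8/(25*pi)

a_5 = (1/(2*pi)) ∫_{-2*pi}^{2*pi} f(x) cos(5*x/2) dx.
f is even and cos(5*x/2) is even, so the integrand is even and a_5 = 1/pi ∫_0^{2*pi} f(x) cos(5*x/2) dx.
Integrating by parts (boundary term plus one more integral), an antiderivative of (-x) cos(5*x/2) is -2*x*sin(5*x/2)/5 - 4*cos(5*x/2)/25; evaluating from 0 to 2*pi: ∫_{0}^{2*pi} (-x) cos(5*x/2) dx = (4/25) - (-4/25) = 8/25.
Hence a_5 = (1/pi)·(8/25) = 8/(25*pi).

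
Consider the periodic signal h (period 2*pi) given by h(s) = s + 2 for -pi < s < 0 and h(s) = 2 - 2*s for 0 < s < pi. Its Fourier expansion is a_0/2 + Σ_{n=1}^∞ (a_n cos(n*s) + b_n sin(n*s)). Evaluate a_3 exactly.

2/(3*pi)

a_3 = 1/pi ∫_{-pi}^{pi} h(s) cos(3*s) ds.
Split the integral at the breakpoints.
Integrating by parts (boundary term plus one more integral), an antiderivative of (s + 2) cos(3*s) is s*sin(3*s)/3 + 2*sin(3*s)/3 + cos(3*s)/9; evaluating from -pi to 0: ∫_{-pi}^{0} (s + 2) cos(3*s) ds = (1/9) - (-1/9) = 2/9.
Integrating by parts (boundary term plus one more integral), an antiderivative of (2 - 2*s) cos(3*s) is -2*s*sin(3*s)/3 + 2*sin(3*s)/3 - 2*cos(3*s)/9; evaluating from 0 to pi: ∫_{0}^{pi} (2 - 2*s) cos(3*s) ds = (2/9) - (-2/9) = 4/9.
Summing the pieces and multiplying by (1/pi) gives a_3 = 2/(3*pi).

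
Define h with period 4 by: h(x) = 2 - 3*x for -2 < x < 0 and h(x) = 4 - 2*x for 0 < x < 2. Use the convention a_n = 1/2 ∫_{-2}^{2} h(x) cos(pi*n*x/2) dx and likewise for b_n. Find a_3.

-4/(9*pi**2)

a_3 = 1/2 ∫_{-2}^{2} h(x) cos(3*pi*x/2) dx.
Split the integral at the breakpoints.
Integrating by parts (boundary term plus one more integral), an antiderivative of (2 - 3*x) cos(3*pi*x/2) is -2*x*sin(3*pi*x/2)/pi + 4*sin(3*pi*x/2)/(3*pi) - 4*cos(3*pi*x/2)/(3*pi**2); evaluating from -2 to 0: ∫_{-2}^{0} (2 - 3*x) cos(3*pi*x/2) dx = (-4/(3*pi**2)) - (4/(3*pi**2)) = -8/(3*pi**2).
Integrating by parts (boundary term plus one more integral), an antiderivative of (4 - 2*x) cos(3*pi*x/2) is -4*x*sin(3*pi*x/2)/(3*pi) + 8*sin(3*pi*x/2)/(3*pi) - 8*cos(3*pi*x/2)/(9*pi**2); evaluating from 0 to 2: ∫_{0}^{2} (4 - 2*x) cos(3*pi*x/2) dx = (8/(9*pi**2)) - (-8/(9*pi**2)) = 16/(9*pi**2).
Summing the pieces and multiplying by (1/2) gives a_3 = -4/(9*pi**2).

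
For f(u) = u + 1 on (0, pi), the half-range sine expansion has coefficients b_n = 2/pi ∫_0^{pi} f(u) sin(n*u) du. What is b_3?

2*(2 + pi)/(3*pi)

b_3 = 2/pi ∫_0^{pi} (u + 1) sin(3*u) du.
Integrating by parts (boundary term plus one more integral), an antiderivative of (u + 1) sin(3*u) is -u*cos(3*u)/3 + sin(3*u)/9 - cos(3*u)/3; evaluating from 0 to pi: ∫_{0}^{pi} (u + 1) sin(3*u) du = (1/3 + pi/3) - (-1/3) = 2/3 + pi/3.
Hence b_3 = (2/pi)·(2/3 + pi/3) = 2*(2 + pi)/(3*pi).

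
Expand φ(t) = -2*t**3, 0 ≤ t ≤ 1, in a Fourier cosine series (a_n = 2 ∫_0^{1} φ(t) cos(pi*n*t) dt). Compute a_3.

4*(-4 + 9*pi**2)/(27*pi**4)

a_3 = 2 ∫_0^{1} (-2*t**3) cos(3*pi*t) dt.
Integrating by parts three times (tabular method), an antiderivative of (-2*t**3) cos(3*pi*t) is -2*t**3*sin(3*pi*t)/(3*pi) - 2*t**2*cos(3*pi*t)/(3*pi**2) + 4*t*sin(3*pi*t)/(9*pi**3) + 4*cos(3*pi*t)/(27*pi**4); evaluating from 0 to 1: ∫_{0}^{1} (-2*t**3) cos(3*pi*t) dt = (2*(-2 + 9*pi**2)/(27*pi**4)) - (4/(27*pi**4)) = 2*(-4 + 9*pi**2)/(27*pi**4).
Hence a_3 = 2·(2*(-4 + 9*pi**2)/(27*pi**4)) = 4*(-4 + 9*pi**2)/(27*pi**4).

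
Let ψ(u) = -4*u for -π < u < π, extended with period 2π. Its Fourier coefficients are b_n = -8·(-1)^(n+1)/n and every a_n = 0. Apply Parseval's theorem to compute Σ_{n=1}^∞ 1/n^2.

pi**2/6

Parseval: Σ b_n^2 = (1/π) ∫_{-π}^{π} ψ(u)^2 du = 32*pi**2/3.
Σ b_n^2 = Σ 64/n^2, so Σ 1/n^2 = (32*pi**2/3)/64 = pi**2/6.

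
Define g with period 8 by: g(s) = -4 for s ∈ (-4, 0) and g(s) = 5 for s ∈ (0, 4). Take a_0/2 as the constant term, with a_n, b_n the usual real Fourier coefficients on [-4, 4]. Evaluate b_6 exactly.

b_6 = 1/4 ∫_{-4}^{4} g(s) sin(3*pi*s/2) ds.
Split the integral at the breakpoints.
Directly, an antiderivative of (-4) sin(3*pi*s/2) is 8*cos(3*pi*s/2)/(3*pi); evaluating from -4 to 0: ∫_{-4}^{0} (-4) sin(3*pi*s/2) ds = (8/(3*pi)) - (8/(3*pi)) = 0.
Directly, an antiderivative of (5) sin(3*pi*s/2) is -10*cos(3*pi*s/2)/(3*pi); evaluating from 0 to 4: ∫_{0}^{4} (5) sin(3*pi*s/2) ds = (-10/(3*pi)) - (-10/(3*pi)) = 0.
Summing the pieces and multiplying by (1/4) gives b_6 = 0.

0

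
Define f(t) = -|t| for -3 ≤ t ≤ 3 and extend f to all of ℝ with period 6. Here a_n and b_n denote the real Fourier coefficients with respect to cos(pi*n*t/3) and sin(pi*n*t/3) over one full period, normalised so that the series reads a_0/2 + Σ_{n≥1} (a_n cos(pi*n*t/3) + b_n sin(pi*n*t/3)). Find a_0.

a_0 = 1/3 ∫_{-3}^{3} f(t) dt = 1/3 · (-9) = -3.

-3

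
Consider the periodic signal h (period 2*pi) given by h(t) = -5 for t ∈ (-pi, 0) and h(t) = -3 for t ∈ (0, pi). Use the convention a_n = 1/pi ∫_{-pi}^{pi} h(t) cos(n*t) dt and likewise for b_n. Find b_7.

b_7 = 1/pi ∫_{-pi}^{pi} h(t) sin(7*t) dt.
Split the integral at the breakpoints.
Directly, an antiderivative of (-5) sin(7*t) is 5*cos(7*t)/7; evaluating from -pi to 0: ∫_{-pi}^{0} (-5) sin(7*t) dt = (5/7) - (-5/7) = 10/7.
Directly, an antiderivative of (-3) sin(7*t) is 3*cos(7*t)/7; evaluating from 0 to pi: ∫_{0}^{pi} (-3) sin(7*t) dt = (-3/7) - (3/7) = -6/7.
Summing the pieces and multiplying by (1/pi) gives b_7 = 4/(7*pi).

4/(7*pi)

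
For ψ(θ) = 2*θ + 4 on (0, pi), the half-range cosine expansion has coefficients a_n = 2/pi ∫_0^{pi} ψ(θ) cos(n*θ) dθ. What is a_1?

a_1 = 2/pi ∫_0^{pi} (2*θ + 4) cos(θ) dθ.
Integrating by parts (boundary term plus one more integral), an antiderivative of (2*θ + 4) cos(θ) is 2*θ*sin(θ) + 4*sin(θ) + 2*cos(θ); evaluating from 0 to pi: ∫_{0}^{pi} (2*θ + 4) cos(θ) dθ = (-2) - (2) = -4.
Hence a_1 = (2/pi)·(-4) = -8/pi.

-8/pi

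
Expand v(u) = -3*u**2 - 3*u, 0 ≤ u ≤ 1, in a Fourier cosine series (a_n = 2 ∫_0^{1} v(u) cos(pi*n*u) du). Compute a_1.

a_1 = 2 ∫_0^{1} (-3*u**2 - 3*u) cos(pi*u) du.
Integrating by parts twice (tabular method), an antiderivative of (-3*u**2 - 3*u) cos(pi*u) is -3*u**2*sin(pi*u)/pi - 3*u*sin(pi*u)/pi - 6*u*cos(pi*u)/pi**2 + 6*sin(pi*u)/pi**3 - 3*cos(pi*u)/pi**2; evaluating from 0 to 1: ∫_{0}^{1} (-3*u**2 - 3*u) cos(pi*u) du = (9/pi**2) - (-3/pi**2) = 12/pi**2.
Hence a_1 = 2·(12/pi**2) = 24/pi**2.

24/pi**2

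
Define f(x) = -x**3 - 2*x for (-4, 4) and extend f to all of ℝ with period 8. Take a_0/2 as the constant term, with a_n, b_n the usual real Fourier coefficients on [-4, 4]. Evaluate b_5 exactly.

48*(16 - 75*pi**2)/(125*pi**3)

b_5 = 1/4 ∫_{-4}^{4} f(x) sin(5*pi*x/4) dx.
f is odd and sin(5*pi*x/4) is odd, so the integrand is even and b_5 = 1/2 ∫_0^{4} f(x) sin(5*pi*x/4) dx.
Integrating by parts three times (tabular method), an antiderivative of (-x**3 - 2*x) sin(5*pi*x/4) is 4*x**3*cos(5*pi*x/4)/(5*pi) - 48*x**2*sin(5*pi*x/4)/(25*pi**2) - 384*x*cos(5*pi*x/4)/(125*pi**3) + 8*x*cos(5*pi*x/4)/(5*pi) - 32*sin(5*pi*x/4)/(25*pi**2) + 1536*sin(5*pi*x/4)/(625*pi**4); evaluating from 0 to 4: ∫_{0}^{4} (-x**3 - 2*x) sin(5*pi*x/4) dx = (96*(16 - 75*pi**2)/(125*pi**3)) - (0) = 96*(16 - 75*pi**2)/(125*pi**3).
Hence b_5 = (1/2)·(96*(16 - 75*pi**2)/(125*pi**3)) = 48*(16 - 75*pi**2)/(125*pi**3).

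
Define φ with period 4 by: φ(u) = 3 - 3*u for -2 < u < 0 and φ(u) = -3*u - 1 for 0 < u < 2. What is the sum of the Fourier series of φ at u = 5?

u = 5 differs from u = 1 by 1 full period(s), and the series is 4-periodic.
φ is continuous at u = 1 with value -4, so the series converges to -4 there.

-4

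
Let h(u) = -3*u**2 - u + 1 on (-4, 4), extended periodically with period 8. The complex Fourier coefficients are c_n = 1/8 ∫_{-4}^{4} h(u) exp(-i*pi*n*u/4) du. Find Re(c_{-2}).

-24/pi**2

Since h is real-valued, Re(c_{-2}) = 1/8 ∫_{-4}^{4} h(u) cos(-pi*u/2) du = a_{2}/2.
Integrating by parts twice (tabular method), an antiderivative of (-3*u**2 - u + 1) cos(-pi*u/2) is -6*u**2*sin(pi*u/2)/pi - 2*u*sin(pi*u/2)/pi - 24*u*cos(pi*u/2)/pi**2 + 2*sin(pi*u/2)/pi + 48*sin(pi*u/2)/pi**3 - 4*cos(pi*u/2)/pi**2; evaluating from -4 to 4: ∫_{-4}^{4} (-3*u**2 - u + 1) cos(-pi*u/2) du = (-100/pi**2) - (92/pi**2) = -192/pi**2.
Hence Re(c_{-2}) = (1/8)·(-192/pi**2) = -24/pi**2.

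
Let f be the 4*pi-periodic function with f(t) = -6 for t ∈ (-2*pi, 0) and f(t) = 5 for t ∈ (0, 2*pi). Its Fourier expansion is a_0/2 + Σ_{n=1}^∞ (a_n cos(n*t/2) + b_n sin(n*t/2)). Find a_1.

a_1 = (1/(2*pi)) ∫_{-2*pi}^{2*pi} f(t) cos(t/2) dt.
Split the integral at the breakpoints.
Directly, an antiderivative of (-6) cos(t/2) is -12*sin(t/2); evaluating from -2*pi to 0: ∫_{-2*pi}^{0} (-6) cos(t/2) dt = (0) - (0) = 0.
Directly, an antiderivative of (5) cos(t/2) is 10*sin(t/2); evaluating from 0 to 2*pi: ∫_{0}^{2*pi} (5) cos(t/2) dt = (0) - (0) = 0.
Summing the pieces and multiplying by (1/(2*pi)) gives a_1 = 0.

0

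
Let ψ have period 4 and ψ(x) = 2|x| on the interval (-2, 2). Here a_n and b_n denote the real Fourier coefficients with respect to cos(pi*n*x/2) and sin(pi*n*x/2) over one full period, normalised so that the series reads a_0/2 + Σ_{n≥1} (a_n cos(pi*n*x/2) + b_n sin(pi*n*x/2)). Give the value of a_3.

a_3 = 1/2 ∫_{-2}^{2} ψ(x) cos(3*pi*x/2) dx.
ψ is even and cos(3*pi*x/2) is even, so the integrand is even and a_3 = ∫_0^{2} ψ(x) cos(3*pi*x/2) dx.
Integrating by parts (boundary term plus one more integral), an antiderivative of (2*x) cos(3*pi*x/2) is 4*x*sin(3*pi*x/2)/(3*pi) + 8*cos(3*pi*x/2)/(9*pi**2); evaluating from 0 to 2: ∫_{0}^{2} (2*x) cos(3*pi*x/2) dx = (-8/(9*pi**2)) - (8/(9*pi**2)) = -16/(9*pi**2).
Hence a_3 = -16/(9*pi**2).

-16/(9*pi**2)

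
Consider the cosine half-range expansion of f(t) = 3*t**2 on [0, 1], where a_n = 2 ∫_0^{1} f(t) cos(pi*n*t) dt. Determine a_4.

a_4 = 2 ∫_0^{1} (3*t**2) cos(4*pi*t) dt.
Integrating by parts twice (tabular method), an antiderivative of (3*t**2) cos(4*pi*t) is 3*t**2*sin(4*pi*t)/(4*pi) + 3*t*cos(4*pi*t)/(8*pi**2) - 3*sin(4*pi*t)/(32*pi**3); evaluating from 0 to 1: ∫_{0}^{1} (3*t**2) cos(4*pi*t) dt = (3/(8*pi**2)) - (0) = 3/(8*pi**2).
Hence a_4 = 2·(3/(8*pi**2)) = 3/(4*pi**2).

3/(4*pi**2)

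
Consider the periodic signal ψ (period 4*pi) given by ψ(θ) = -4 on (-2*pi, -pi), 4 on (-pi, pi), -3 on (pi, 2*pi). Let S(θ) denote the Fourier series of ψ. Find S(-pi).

At θ = -pi the one-sided limits are ψ(-pi^-) = -4 and ψ(-pi^+) = 4.
By Dirichlet's theorem the series converges to their average, [(-4) + (4)]/2 = 0.

0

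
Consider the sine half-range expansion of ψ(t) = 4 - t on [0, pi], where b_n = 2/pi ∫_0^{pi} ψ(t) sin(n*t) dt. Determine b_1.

b_1 = 2/pi ∫_0^{pi} (4 - t) sin(t) dt.
Integrating by parts (boundary term plus one more integral), an antiderivative of (4 - t) sin(t) is t*cos(t) - sin(t) - 4*cos(t); evaluating from 0 to pi: ∫_{0}^{pi} (4 - t) sin(t) dt = (4 - pi) - (-4) = 8 - pi.
Hence b_1 = (2/pi)·(8 - pi) = -2 + 16/pi.

-2 + 16/pi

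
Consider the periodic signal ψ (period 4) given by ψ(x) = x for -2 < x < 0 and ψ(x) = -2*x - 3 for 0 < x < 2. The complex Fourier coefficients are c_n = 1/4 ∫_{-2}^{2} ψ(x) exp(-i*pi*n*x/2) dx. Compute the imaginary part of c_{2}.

-1/(2*pi)

Since ψ is real-valued, Im(c_{2}) = -1/4 ∫_{-2}^{2} ψ(x) sin(pi*x) dx = -b_{2}/2.
Split the integral at the breakpoints.
Integrating by parts (boundary term plus one more integral), an antiderivative of (x) sin(pi*x) is -x*cos(pi*x)/pi + sin(pi*x)/pi**2; evaluating from -2 to 0: ∫_{-2}^{0} (x) sin(pi*x) dx = (0) - (2/pi) = -2/pi.
Integrating by parts (boundary term plus one more integral), an antiderivative of (-2*x - 3) sin(pi*x) is 2*x*cos(pi*x)/pi - 2*sin(pi*x)/pi**2 + 3*cos(pi*x)/pi; evaluating from 0 to 2: ∫_{0}^{2} (-2*x - 3) sin(pi*x) dx = (7/pi) - (3/pi) = 4/pi.
So ∫_{-2}^{2} ψ(x) sin(pi*x) dx = 2/pi.
Hence Im(c_{2}) = (-1/4)·(2/pi) = -1/(2*pi).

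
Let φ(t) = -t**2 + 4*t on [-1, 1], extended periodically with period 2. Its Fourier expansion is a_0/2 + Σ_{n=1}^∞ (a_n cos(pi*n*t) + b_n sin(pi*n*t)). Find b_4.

-2/pi

b_4 = ∫_{-1}^{1} φ(t) sin(4*pi*t) dt.
Integrating by parts twice (tabular method), an antiderivative of (-t**2 + 4*t) sin(4*pi*t) is t**2*cos(4*pi*t)/(4*pi) - t*sin(4*pi*t)/(8*pi**2) - t*cos(4*pi*t)/pi + sin(4*pi*t)/(4*pi**2) - cos(4*pi*t)/(32*pi**3); evaluating from -1 to 1: ∫_{-1}^{1} (-t**2 + 4*t) sin(4*pi*t) dt = ((-24*pi**2 - 1)/(32*pi**3)) - ((-1 + 40*pi**2)/(32*pi**3)) = -2/pi.
Hence b_4 = -2/pi.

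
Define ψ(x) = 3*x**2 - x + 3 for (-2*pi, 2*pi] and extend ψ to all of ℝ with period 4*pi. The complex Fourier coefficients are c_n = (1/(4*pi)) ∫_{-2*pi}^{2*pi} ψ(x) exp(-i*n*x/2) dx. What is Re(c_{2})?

Since ψ is real-valued, Re(c_{2}) = (1/(4*pi)) ∫_{-2*pi}^{2*pi} ψ(x) cos(x) dx = a_{2}/2.
Integrating by parts twice (tabular method), an antiderivative of (3*x**2 - x + 3) cos(x) is 3*x**2*sin(x) - x*sin(x) + 6*x*cos(x) - 3*sin(x) - cos(x); evaluating from -2*pi to 2*pi: ∫_{-2*pi}^{2*pi} (3*x**2 - x + 3) cos(x) dx = (-1 + 12*pi) - (-12*pi - 1) = 24*pi.
Hence Re(c_{2}) = (1/(4*pi))·(24*pi) = 6.

6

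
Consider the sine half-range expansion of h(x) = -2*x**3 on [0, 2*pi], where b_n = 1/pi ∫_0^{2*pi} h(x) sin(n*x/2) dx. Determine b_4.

-3 + 8*pi**2

b_4 = 1/pi ∫_0^{2*pi} (-2*x**3) sin(2*x) dx.
Integrating by parts three times (tabular method), an antiderivative of (-2*x**3) sin(2*x) is x**3*cos(2*x) - 3*x**2*sin(2*x)/2 - 3*x*cos(2*x)/2 + 3*sin(2*x)/4; evaluating from 0 to 2*pi: ∫_{0}^{2*pi} (-2*x**3) sin(2*x) dx = (pi*(-3 + 8*pi**2)) - (0) = pi*(-3 + 8*pi**2).
Hence b_4 = (1/pi)·(pi*(-3 + 8*pi**2)) = -3 + 8*pi**2.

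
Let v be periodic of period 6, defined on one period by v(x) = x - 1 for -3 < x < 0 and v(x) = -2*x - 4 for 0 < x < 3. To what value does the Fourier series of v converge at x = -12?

x = -12 differs from x = 0 by -2 full period(s), and the series is 6-periodic.
At x = 0 the one-sided limits are v(0^-) = -1 and v(0^+) = -4.
By Dirichlet's theorem the series converges to their average, [(-1) + (-4)]/2 = -5/2.

-5/2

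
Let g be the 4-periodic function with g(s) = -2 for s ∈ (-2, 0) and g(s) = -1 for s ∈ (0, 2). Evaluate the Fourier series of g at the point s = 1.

g is continuous at s = 1 with value -1, so the series converges to -1 there.

-1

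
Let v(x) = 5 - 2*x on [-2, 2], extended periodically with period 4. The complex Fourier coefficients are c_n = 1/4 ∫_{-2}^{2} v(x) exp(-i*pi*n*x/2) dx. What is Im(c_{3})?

4/(3*pi)

Since v is real-valued, Im(c_{3}) = -1/4 ∫_{-2}^{2} v(x) sin(3*pi*x/2) dx = -b_{3}/2.
Integrating by parts (boundary term plus one more integral), an antiderivative of (5 - 2*x) sin(3*pi*x/2) is 4*x*cos(3*pi*x/2)/(3*pi) - 8*sin(3*pi*x/2)/(9*pi**2) - 10*cos(3*pi*x/2)/(3*pi); evaluating from -2 to 2: ∫_{-2}^{2} (5 - 2*x) sin(3*pi*x/2) dx = (2/(3*pi)) - (6/pi) = -16/(3*pi).
Hence Im(c_{3}) = (-1/4)·(-16/(3*pi)) = 4/(3*pi).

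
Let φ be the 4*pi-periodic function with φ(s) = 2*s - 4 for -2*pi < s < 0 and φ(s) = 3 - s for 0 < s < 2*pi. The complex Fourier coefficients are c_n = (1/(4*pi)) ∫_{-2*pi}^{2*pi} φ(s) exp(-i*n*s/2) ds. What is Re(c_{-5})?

Since φ is real-valued, Re(c_{-5}) = (1/(4*pi)) ∫_{-2*pi}^{2*pi} φ(s) cos(-5*s/2) ds = a_{5}/2.
Split the integral at the breakpoints.
Integrating by parts (boundary term plus one more integral), an antiderivative of (2*s - 4) cos(-5*s/2) is 4*s*sin(5*s/2)/5 - 8*sin(5*s/2)/5 + 8*cos(5*s/2)/25; evaluating from -2*pi to 0: ∫_{-2*pi}^{0} (2*s - 4) cos(-5*s/2) ds = (8/25) - (-8/25) = 16/25.
Integrating by parts (boundary term plus one more integral), an antiderivative of (3 - s) cos(-5*s/2) is -2*s*sin(5*s/2)/5 + 6*sin(5*s/2)/5 - 4*cos(5*s/2)/25; evaluating from 0 to 2*pi: ∫_{0}^{2*pi} (3 - s) cos(-5*s/2) ds = (4/25) - (-4/25) = 8/25.
So ∫_{-2*pi}^{2*pi} φ(s) cos(-5*s/2) ds = 24/25.
Hence Re(c_{-5}) = (1/(4*pi))·(24/25) = 6/(25*pi).

6/(25*pi)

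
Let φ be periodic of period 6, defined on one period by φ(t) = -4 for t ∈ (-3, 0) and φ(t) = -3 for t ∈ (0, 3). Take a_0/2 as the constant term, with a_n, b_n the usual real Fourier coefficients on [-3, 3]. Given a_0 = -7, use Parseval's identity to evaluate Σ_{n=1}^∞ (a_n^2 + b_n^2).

1/2

Parseval: a_0^2/2 + Σ_{n≥1} (a_n^2+b_n^2) = 1/3 ∫_{-3}^{3} φ(t)^2 dt = 25.
Subtract a_0^2/2 = 49/2: Σ (a_n^2+b_n^2) = 1/2.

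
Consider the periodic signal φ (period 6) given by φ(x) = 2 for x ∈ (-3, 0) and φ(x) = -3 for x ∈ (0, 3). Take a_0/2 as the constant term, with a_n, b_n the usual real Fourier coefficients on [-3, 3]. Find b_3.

-10/(3*pi)

b_3 = 1/3 ∫_{-3}^{3} φ(x) sin(pi*x) dx.
Split the integral at the breakpoints.
Directly, an antiderivative of (2) sin(pi*x) is -2*cos(pi*x)/pi; evaluating from -3 to 0: ∫_{-3}^{0} (2) sin(pi*x) dx = (-2/pi) - (2/pi) = -4/pi.
Directly, an antiderivative of (-3) sin(pi*x) is 3*cos(pi*x)/pi; evaluating from 0 to 3: ∫_{0}^{3} (-3) sin(pi*x) dx = (-3/pi) - (3/pi) = -6/pi.
Summing the pieces and multiplying by (1/3) gives b_3 = -10/(3*pi).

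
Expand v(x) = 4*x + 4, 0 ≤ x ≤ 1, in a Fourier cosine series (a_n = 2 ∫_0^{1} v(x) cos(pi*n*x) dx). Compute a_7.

a_7 = 2 ∫_0^{1} (4*x + 4) cos(7*pi*x) dx.
Integrating by parts (boundary term plus one more integral), an antiderivative of (4*x + 4) cos(7*pi*x) is 4*x*sin(7*pi*x)/(7*pi) + 4*sin(7*pi*x)/(7*pi) + 4*cos(7*pi*x)/(49*pi**2); evaluating from 0 to 1: ∫_{0}^{1} (4*x + 4) cos(7*pi*x) dx = (-4/(49*pi**2)) - (4/(49*pi**2)) = -8/(49*pi**2).
Hence a_7 = 2·(-8/(49*pi**2)) = -16/(49*pi**2).

-16/(49*pi**2)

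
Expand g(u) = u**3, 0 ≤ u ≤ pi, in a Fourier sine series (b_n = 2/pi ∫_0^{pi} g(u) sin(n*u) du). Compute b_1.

b_1 = 2/pi ∫_0^{pi} (u**3) sin(u) du.
Integrating by parts three times (tabular method), an antiderivative of (u**3) sin(u) is -u**3*cos(u) + 3*u**2*sin(u) + 6*u*cos(u) - 6*sin(u); evaluating from 0 to pi: ∫_{0}^{pi} (u**3) sin(u) du = (pi*(-6 + pi**2)) - (0) = pi*(-6 + pi**2).
Hence b_1 = (2/pi)·(pi*(-6 + pi**2)) = -12 + 2*pi**2.

-12 + 2*pi**2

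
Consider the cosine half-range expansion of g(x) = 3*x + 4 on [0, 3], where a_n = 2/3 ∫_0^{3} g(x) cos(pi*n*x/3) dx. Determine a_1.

-36/pi**2

a_1 = 2/3 ∫_0^{3} (3*x + 4) cos(pi*x/3) dx.
Integrating by parts (boundary term plus one more integral), an antiderivative of (3*x + 4) cos(pi*x/3) is 9*x*sin(pi*x/3)/pi + 12*sin(pi*x/3)/pi + 27*cos(pi*x/3)/pi**2; evaluating from 0 to 3: ∫_{0}^{3} (3*x + 4) cos(pi*x/3) dx = (-27/pi**2) - (27/pi**2) = -54/pi**2.
Hence a_1 = (2/3)·(-54/pi**2) = -36/pi**2.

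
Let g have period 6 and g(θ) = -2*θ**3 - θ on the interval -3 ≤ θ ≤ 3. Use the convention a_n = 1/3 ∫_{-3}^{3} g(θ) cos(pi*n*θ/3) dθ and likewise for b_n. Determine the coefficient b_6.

b_6 = 1/3 ∫_{-3}^{3} g(θ) sin(2*pi*θ) dθ.
g is odd and sin(2*pi*θ) is odd, so the integrand is even and b_6 = 2/3 ∫_0^{3} g(θ) sin(2*pi*θ) dθ.
Integrating by parts three times (tabular method), an antiderivative of (-2*θ**3 - θ) sin(2*pi*θ) is θ**3*cos(2*pi*θ)/pi - 3*θ**2*sin(2*pi*θ)/(2*pi**2) - 3*θ*cos(2*pi*θ)/(2*pi**3) + θ*cos(2*pi*θ)/(2*pi) - sin(2*pi*θ)/(4*pi**2) + 3*sin(2*pi*θ)/(4*pi**4); evaluating from 0 to 3: ∫_{0}^{3} (-2*θ**3 - θ) sin(2*pi*θ) dθ = (3*(-3 + 19*pi**2)/(2*pi**3)) - (0) = 3*(-3 + 19*pi**2)/(2*pi**3).
Hence b_6 = (2/3)·(3*(-3 + 19*pi**2)/(2*pi**3)) = -3/pi**3 + 19/pi.

-3/pi**3 + 19/pi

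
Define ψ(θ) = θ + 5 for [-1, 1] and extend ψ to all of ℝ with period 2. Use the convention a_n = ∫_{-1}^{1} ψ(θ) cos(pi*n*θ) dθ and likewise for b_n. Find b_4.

-1/(2*pi)

b_4 = ∫_{-1}^{1} ψ(θ) sin(4*pi*θ) dθ.
Integrating by parts (boundary term plus one more integral), an antiderivative of (θ + 5) sin(4*pi*θ) is -θ*cos(4*pi*θ)/(4*pi) + sin(4*pi*θ)/(16*pi**2) - 5*cos(4*pi*θ)/(4*pi); evaluating from -1 to 1: ∫_{-1}^{1} (θ + 5) sin(4*pi*θ) dθ = (-3/(2*pi)) - (-1/pi) = -1/(2*pi).
Hence b_4 = -1/(2*pi).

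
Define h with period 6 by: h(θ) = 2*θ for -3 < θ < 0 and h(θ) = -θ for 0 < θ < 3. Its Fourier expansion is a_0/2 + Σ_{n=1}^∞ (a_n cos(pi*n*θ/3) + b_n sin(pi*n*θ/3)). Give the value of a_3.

a_3 = 1/3 ∫_{-3}^{3} h(θ) cos(pi*θ) dθ.
Split the integral at the breakpoints.
Integrating by parts (boundary term plus one more integral), an antiderivative of (2*θ) cos(pi*θ) is 2*θ*sin(pi*θ)/pi + 2*cos(pi*θ)/pi**2; evaluating from -3 to 0: ∫_{-3}^{0} (2*θ) cos(pi*θ) dθ = (2/pi**2) - (-2/pi**2) = 4/pi**2.
Integrating by parts (boundary term plus one more integral), an antiderivative of (-θ) cos(pi*θ) is -θ*sin(pi*θ)/pi - cos(pi*θ)/pi**2; evaluating from 0 to 3: ∫_{0}^{3} (-θ) cos(pi*θ) dθ = (pi**(-2)) - (-1/pi**2) = 2/pi**2.
Summing the pieces and multiplying by (1/3) gives a_3 = 2/pi**2.

2/pi**2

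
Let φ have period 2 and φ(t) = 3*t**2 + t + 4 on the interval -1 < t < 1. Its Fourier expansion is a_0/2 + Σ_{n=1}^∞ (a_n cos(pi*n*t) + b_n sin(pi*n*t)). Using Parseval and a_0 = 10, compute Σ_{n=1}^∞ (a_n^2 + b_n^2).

Parseval: a_0^2/2 + Σ_{n≥1} (a_n^2+b_n^2) = ∫_{-1}^{1} φ(t)^2 dt = 784/15.
Subtract a_0^2/2 = 50: Σ (a_n^2+b_n^2) = 34/15.

34/15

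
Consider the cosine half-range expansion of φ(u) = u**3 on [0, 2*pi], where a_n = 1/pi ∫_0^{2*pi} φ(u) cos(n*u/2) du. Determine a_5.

48*(4 - 25*pi**2)/(625*pi)

a_5 = 1/pi ∫_0^{2*pi} (u**3) cos(5*u/2) du.
Integrating by parts three times (tabular method), an antiderivative of (u**3) cos(5*u/2) is 2*u**3*sin(5*u/2)/5 + 12*u**2*cos(5*u/2)/25 - 48*u*sin(5*u/2)/125 - 96*cos(5*u/2)/625; evaluating from 0 to 2*pi: ∫_{0}^{2*pi} (u**3) cos(5*u/2) du = (96/625 - 48*pi**2/25) - (-96/625) = 192/625 - 48*pi**2/25.
Hence a_5 = (1/pi)·(192/625 - 48*pi**2/25) = 48*(4 - 25*pi**2)/(625*pi).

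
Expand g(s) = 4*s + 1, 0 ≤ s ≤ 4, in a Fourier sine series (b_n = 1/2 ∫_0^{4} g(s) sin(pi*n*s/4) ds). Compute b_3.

12/pi

b_3 = 1/2 ∫_0^{4} (4*s + 1) sin(3*pi*s/4) ds.
Integrating by parts (boundary term plus one more integral), an antiderivative of (4*s + 1) sin(3*pi*s/4) is -16*s*cos(3*pi*s/4)/(3*pi) + 64*sin(3*pi*s/4)/(9*pi**2) - 4*cos(3*pi*s/4)/(3*pi); evaluating from 0 to 4: ∫_{0}^{4} (4*s + 1) sin(3*pi*s/4) ds = (68/(3*pi)) - (-4/(3*pi)) = 24/pi.
Hence b_3 = (1/2)·(24/pi) = 12/pi.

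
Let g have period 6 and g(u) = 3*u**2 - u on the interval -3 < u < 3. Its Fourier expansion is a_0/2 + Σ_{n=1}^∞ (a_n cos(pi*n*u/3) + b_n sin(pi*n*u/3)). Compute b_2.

b_2 = 1/3 ∫_{-3}^{3} g(u) sin(2*pi*u/3) du.
Integrating by parts twice (tabular method), an antiderivative of (3*u**2 - u) sin(2*pi*u/3) is -9*u**2*cos(2*pi*u/3)/(2*pi) + 27*u*sin(2*pi*u/3)/(2*pi**2) + 3*u*cos(2*pi*u/3)/(2*pi) - 9*sin(2*pi*u/3)/(4*pi**2) + 81*cos(2*pi*u/3)/(4*pi**3); evaluating from -3 to 3: ∫_{-3}^{3} (3*u**2 - u) sin(2*pi*u/3) du = (-36/pi + 81/(4*pi**3)) - (-45/pi + 81/(4*pi**3)) = 9/pi.
Hence b_2 = (1/3)·(9/pi) = 3/pi.

3/pi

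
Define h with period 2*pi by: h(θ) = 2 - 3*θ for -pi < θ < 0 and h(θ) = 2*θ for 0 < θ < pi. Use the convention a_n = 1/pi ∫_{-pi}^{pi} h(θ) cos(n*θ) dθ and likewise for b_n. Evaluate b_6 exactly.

b_6 = 1/pi ∫_{-pi}^{pi} h(θ) sin(6*θ) dθ.
Split the integral at the breakpoints.
Integrating by parts (boundary term plus one more integral), an antiderivative of (2 - 3*θ) sin(6*θ) is θ*cos(6*θ)/2 - sin(6*θ)/12 - cos(6*θ)/3; evaluating from -pi to 0: ∫_{-pi}^{0} (2 - 3*θ) sin(6*θ) dθ = (-1/3) - (-pi/2 - 1/3) = pi/2.
Integrating by parts (boundary term plus one more integral), an antiderivative of (2*θ) sin(6*θ) is -θ*cos(6*θ)/3 + sin(6*θ)/18; evaluating from 0 to pi: ∫_{0}^{pi} (2*θ) sin(6*θ) dθ = (-pi/3) - (0) = -pi/3.
Summing the pieces and multiplying by (1/pi) gives b_6 = 1/6.

1/6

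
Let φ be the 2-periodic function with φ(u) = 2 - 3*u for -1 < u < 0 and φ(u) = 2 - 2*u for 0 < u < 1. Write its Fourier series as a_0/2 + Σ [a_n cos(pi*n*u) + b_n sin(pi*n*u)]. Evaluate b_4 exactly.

b_4 = ∫_{-1}^{1} φ(u) sin(4*pi*u) du.
Split the integral at the breakpoints.
Integrating by parts (boundary term plus one more integral), an antiderivative of (2 - 3*u) sin(4*pi*u) is 3*u*cos(4*pi*u)/(4*pi) - 3*sin(4*pi*u)/(16*pi**2) - cos(4*pi*u)/(2*pi); evaluating from -1 to 0: ∫_{-1}^{0} (2 - 3*u) sin(4*pi*u) du = (-1/(2*pi)) - (-5/(4*pi)) = 3/(4*pi).
Integrating by parts (boundary term plus one more integral), an antiderivative of (2 - 2*u) sin(4*pi*u) is u*cos(4*pi*u)/(2*pi) - sin(4*pi*u)/(8*pi**2) - cos(4*pi*u)/(2*pi); evaluating from 0 to 1: ∫_{0}^{1} (2 - 2*u) sin(4*pi*u) du = (0) - (-1/(2*pi)) = 1/(2*pi).
Summing the pieces gives b_4 = 5/(4*pi).

5/(4*pi)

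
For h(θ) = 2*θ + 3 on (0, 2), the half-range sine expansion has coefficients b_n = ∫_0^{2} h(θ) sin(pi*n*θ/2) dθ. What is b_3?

20/(3*pi)

b_3 = ∫_0^{2} (2*θ + 3) sin(3*pi*θ/2) dθ.
Integrating by parts (boundary term plus one more integral), an antiderivative of (2*θ + 3) sin(3*pi*θ/2) is -4*θ*cos(3*pi*θ/2)/(3*pi) + 8*sin(3*pi*θ/2)/(9*pi**2) - 2*cos(3*pi*θ/2)/pi; evaluating from 0 to 2: ∫_{0}^{2} (2*θ + 3) sin(3*pi*θ/2) dθ = (14/(3*pi)) - (-2/pi) = 20/(3*pi).
Hence b_3 = 20/(3*pi).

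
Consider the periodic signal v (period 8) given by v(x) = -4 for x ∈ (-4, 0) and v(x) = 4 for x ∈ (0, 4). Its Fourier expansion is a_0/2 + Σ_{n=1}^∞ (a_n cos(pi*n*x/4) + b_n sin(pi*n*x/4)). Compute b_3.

16/(3*pi)

b_3 = 1/4 ∫_{-4}^{4} v(x) sin(3*pi*x/4) dx.
v is odd and sin(3*pi*x/4) is odd, so the integrand is even and b_3 = 1/2 ∫_0^{4} v(x) sin(3*pi*x/4) dx.
Directly, an antiderivative of (4) sin(3*pi*x/4) is -16*cos(3*pi*x/4)/(3*pi); evaluating from 0 to 4: ∫_{0}^{4} (4) sin(3*pi*x/4) dx = (16/(3*pi)) - (-16/(3*pi)) = 32/(3*pi).
Hence b_3 = (1/2)·(32/(3*pi)) = 16/(3*pi).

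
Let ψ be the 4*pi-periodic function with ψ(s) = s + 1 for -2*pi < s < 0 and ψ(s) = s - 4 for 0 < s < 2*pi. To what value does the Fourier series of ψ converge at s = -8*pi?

-3/2

s = -8*pi differs from s = 0 by -2 full period(s), and the series is 4*pi-periodic.
At s = 0 the one-sided limits are ψ(0^-) = 1 and ψ(0^+) = -4.
By Dirichlet's theorem the series converges to their average, [(1) + (-4)]/2 = -3/2.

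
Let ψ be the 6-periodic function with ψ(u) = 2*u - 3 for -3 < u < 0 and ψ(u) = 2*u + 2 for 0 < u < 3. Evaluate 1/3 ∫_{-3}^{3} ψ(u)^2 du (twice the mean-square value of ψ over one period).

1/3 ∫_{-3}^{3} ψ(u)^2 du = 1/3 · (201) = 67.

67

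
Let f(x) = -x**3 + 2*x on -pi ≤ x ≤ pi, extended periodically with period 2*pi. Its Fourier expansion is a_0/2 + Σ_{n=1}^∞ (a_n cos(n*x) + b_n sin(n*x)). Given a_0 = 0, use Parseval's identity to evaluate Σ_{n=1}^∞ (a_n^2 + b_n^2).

2*pi**2*(-84*pi**2 + 140 + 15*pi**4)/105

Parseval: a_0^2/2 + Σ_{n≥1} (a_n^2+b_n^2) = 1/pi ∫_{-pi}^{pi} f(x)^2 dx = 2*pi**2*(-84*pi**2 + 140 + 15*pi**4)/105.
Subtract a_0^2/2 = 0: Σ (a_n^2+b_n^2) = 2*pi**2*(-84*pi**2 + 140 + 15*pi**4)/105.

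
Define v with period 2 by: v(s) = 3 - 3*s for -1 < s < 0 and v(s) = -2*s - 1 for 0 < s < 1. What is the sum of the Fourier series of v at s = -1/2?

9/2

v is continuous at s = -1/2 with value 9/2, so the series converges to 9/2 there.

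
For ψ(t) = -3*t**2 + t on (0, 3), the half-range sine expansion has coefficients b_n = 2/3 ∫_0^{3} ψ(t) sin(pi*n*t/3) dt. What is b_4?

12/pi

b_4 = 2/3 ∫_0^{3} (-3*t**2 + t) sin(4*pi*t/3) dt.
Integrating by parts twice (tabular method), an antiderivative of (-3*t**2 + t) sin(4*pi*t/3) is 9*t**2*cos(4*pi*t/3)/(4*pi) - 27*t*sin(4*pi*t/3)/(8*pi**2) - 3*t*cos(4*pi*t/3)/(4*pi) + 9*sin(4*pi*t/3)/(16*pi**2) - 81*cos(4*pi*t/3)/(32*pi**3); evaluating from 0 to 3: ∫_{0}^{3} (-3*t**2 + t) sin(4*pi*t/3) dt = (-81/(32*pi**3) + 18/pi) - (-81/(32*pi**3)) = 18/pi.
Hence b_4 = (2/3)·(18/pi) = 12/pi.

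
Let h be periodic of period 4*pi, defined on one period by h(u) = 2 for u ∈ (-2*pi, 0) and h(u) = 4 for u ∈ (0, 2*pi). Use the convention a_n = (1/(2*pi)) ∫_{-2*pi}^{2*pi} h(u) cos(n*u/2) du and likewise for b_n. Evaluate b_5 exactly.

b_5 = (1/(2*pi)) ∫_{-2*pi}^{2*pi} h(u) sin(5*u/2) du.
Split the integral at the breakpoints.
Directly, an antiderivative of (2) sin(5*u/2) is -4*cos(5*u/2)/5; evaluating from -2*pi to 0: ∫_{-2*pi}^{0} (2) sin(5*u/2) du = (-4/5) - (4/5) = -8/5.
Directly, an antiderivative of (4) sin(5*u/2) is -8*cos(5*u/2)/5; evaluating from 0 to 2*pi: ∫_{0}^{2*pi} (4) sin(5*u/2) du = (8/5) - (-8/5) = 16/5.
Summing the pieces and multiplying by (1/(2*pi)) gives b_5 = 4/(5*pi).

4/(5*pi)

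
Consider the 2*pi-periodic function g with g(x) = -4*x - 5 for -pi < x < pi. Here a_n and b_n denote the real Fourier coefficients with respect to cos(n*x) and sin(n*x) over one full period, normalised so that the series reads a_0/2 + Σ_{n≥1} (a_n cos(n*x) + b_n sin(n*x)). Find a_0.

-10

a_0 = 1/pi ∫_{-pi}^{pi} g(x) dx = 1/pi · (-10*pi) = -10.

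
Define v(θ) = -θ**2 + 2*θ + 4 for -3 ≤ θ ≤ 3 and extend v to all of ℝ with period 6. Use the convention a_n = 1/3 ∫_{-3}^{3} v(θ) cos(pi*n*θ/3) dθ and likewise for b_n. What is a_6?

-1/pi**2

a_6 = 1/3 ∫_{-3}^{3} v(θ) cos(2*pi*θ) dθ.
Integrating by parts twice (tabular method), an antiderivative of (-θ**2 + 2*θ + 4) cos(2*pi*θ) is -θ**2*sin(2*pi*θ)/(2*pi) + θ*sin(2*pi*θ)/pi - θ*cos(2*pi*θ)/(2*pi**2) + sin(2*pi*θ)/(4*pi**3) + 2*sin(2*pi*θ)/pi + cos(2*pi*θ)/(2*pi**2); evaluating from -3 to 3: ∫_{-3}^{3} (-θ**2 + 2*θ + 4) cos(2*pi*θ) dθ = (-1/pi**2) - (2/pi**2) = -3/pi**2.
Hence a_6 = (1/3)·(-3/pi**2) = -1/pi**2.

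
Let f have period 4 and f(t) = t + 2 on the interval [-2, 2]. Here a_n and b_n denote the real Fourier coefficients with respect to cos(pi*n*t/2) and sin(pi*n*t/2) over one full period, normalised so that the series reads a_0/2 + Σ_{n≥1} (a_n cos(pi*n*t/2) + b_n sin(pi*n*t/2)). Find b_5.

b_5 = 1/2 ∫_{-2}^{2} f(t) sin(5*pi*t/2) dt.
Integrating by parts (boundary term plus one more integral), an antiderivative of (t + 2) sin(5*pi*t/2) is -2*t*cos(5*pi*t/2)/(5*pi) + 4*sin(5*pi*t/2)/(25*pi**2) - 4*cos(5*pi*t/2)/(5*pi); evaluating from -2 to 2: ∫_{-2}^{2} (t + 2) sin(5*pi*t/2) dt = (8/(5*pi)) - (0) = 8/(5*pi).
Hence b_5 = (1/2)·(8/(5*pi)) = 4/(5*pi).

4/(5*pi)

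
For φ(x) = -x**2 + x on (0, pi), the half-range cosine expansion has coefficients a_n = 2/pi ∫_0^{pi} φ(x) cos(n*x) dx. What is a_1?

4 - 4/pi

a_1 = 2/pi ∫_0^{pi} (-x**2 + x) cos(x) dx.
Integrating by parts twice (tabular method), an antiderivative of (-x**2 + x) cos(x) is -x**2*sin(x) + x*sin(x) - 2*x*cos(x) + 2*sin(x) + cos(x); evaluating from 0 to pi: ∫_{0}^{pi} (-x**2 + x) cos(x) dx = (-1 + 2*pi) - (1) = -2 + 2*pi.
Hence a_1 = (2/pi)·(-2 + 2*pi) = 4 - 4/pi.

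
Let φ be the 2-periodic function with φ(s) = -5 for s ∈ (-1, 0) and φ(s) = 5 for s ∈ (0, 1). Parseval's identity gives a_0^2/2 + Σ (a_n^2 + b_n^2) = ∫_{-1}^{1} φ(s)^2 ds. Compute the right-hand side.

∫_{-1}^{1} φ(s)^2 ds = 50.

50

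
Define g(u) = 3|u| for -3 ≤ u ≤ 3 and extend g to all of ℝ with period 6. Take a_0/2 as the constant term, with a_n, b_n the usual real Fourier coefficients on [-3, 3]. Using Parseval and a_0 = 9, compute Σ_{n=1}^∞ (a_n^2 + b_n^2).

27/2

Parseval: a_0^2/2 + Σ_{n≥1} (a_n^2+b_n^2) = 1/3 ∫_{-3}^{3} g(u)^2 du = 54.
Subtract a_0^2/2 = 81/2: Σ (a_n^2+b_n^2) = 27/2.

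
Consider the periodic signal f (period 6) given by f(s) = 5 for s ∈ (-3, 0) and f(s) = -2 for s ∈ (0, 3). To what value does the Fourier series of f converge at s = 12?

s = 12 differs from s = 0 by 2 full period(s), and the series is 6-periodic.
At s = 0 the one-sided limits are f(0^-) = 5 and f(0^+) = -2.
By Dirichlet's theorem the series converges to their average, [(5) + (-2)]/2 = 3/2.

3/2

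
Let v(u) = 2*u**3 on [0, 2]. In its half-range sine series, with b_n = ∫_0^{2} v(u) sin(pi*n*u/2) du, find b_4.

b_4 = ∫_0^{2} (2*u**3) sin(2*pi*u) du.
Integrating by parts three times (tabular method), an antiderivative of (2*u**3) sin(2*pi*u) is -u**3*cos(2*pi*u)/pi + 3*u**2*sin(2*pi*u)/(2*pi**2) + 3*u*cos(2*pi*u)/(2*pi**3) - 3*sin(2*pi*u)/(4*pi**4); evaluating from 0 to 2: ∫_{0}^{2} (2*u**3) sin(2*pi*u) du = (-8/pi + 3/pi**3) - (0) = -8/pi + 3/pi**3.
Hence b_4 = -8/pi + 3/pi**3.

-8/pi + 3/pi**3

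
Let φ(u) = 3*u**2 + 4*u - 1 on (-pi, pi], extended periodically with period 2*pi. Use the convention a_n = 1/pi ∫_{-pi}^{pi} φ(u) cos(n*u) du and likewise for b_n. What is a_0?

a_0 = 1/pi ∫_{-pi}^{pi} φ(u) du = 1/pi · (2*pi*(-1 + pi**2)) = -2 + 2*pi**2.

-2 + 2*pi**2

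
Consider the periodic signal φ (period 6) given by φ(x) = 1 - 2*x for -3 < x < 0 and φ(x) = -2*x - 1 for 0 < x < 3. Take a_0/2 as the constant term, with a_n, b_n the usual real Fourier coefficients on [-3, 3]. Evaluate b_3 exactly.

b_3 = 1/3 ∫_{-3}^{3} φ(x) sin(pi*x) dx.
φ is odd and sin(pi*x) is odd, so the integrand is even and b_3 = 2/3 ∫_0^{3} φ(x) sin(pi*x) dx.
Integrating by parts (boundary term plus one more integral), an antiderivative of (-2*x - 1) sin(pi*x) is 2*x*cos(pi*x)/pi - 2*sin(pi*x)/pi**2 + cos(pi*x)/pi; evaluating from 0 to 3: ∫_{0}^{3} (-2*x - 1) sin(pi*x) dx = (-7/pi) - (1/pi) = -8/pi.
Hence b_3 = (2/3)·(-8/pi) = -16/(3*pi).

-16/(3*pi)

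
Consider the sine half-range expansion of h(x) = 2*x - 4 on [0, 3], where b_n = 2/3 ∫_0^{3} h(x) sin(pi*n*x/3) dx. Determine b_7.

b_7 = 2/3 ∫_0^{3} (2*x - 4) sin(7*pi*x/3) dx.
Integrating by parts (boundary term plus one more integral), an antiderivative of (2*x - 4) sin(7*pi*x/3) is -6*x*cos(7*pi*x/3)/(7*pi) + 18*sin(7*pi*x/3)/(49*pi**2) + 12*cos(7*pi*x/3)/(7*pi); evaluating from 0 to 3: ∫_{0}^{3} (2*x - 4) sin(7*pi*x/3) dx = (6/(7*pi)) - (12/(7*pi)) = -6/(7*pi).
Hence b_7 = (2/3)·(-6/(7*pi)) = -4/(7*pi).

-4/(7*pi)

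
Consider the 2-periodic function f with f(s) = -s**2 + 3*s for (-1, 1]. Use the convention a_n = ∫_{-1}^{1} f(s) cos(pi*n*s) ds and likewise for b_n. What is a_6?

-1/(9*pi**2)

a_6 = ∫_{-1}^{1} f(s) cos(6*pi*s) ds.
Integrating by parts twice (tabular method), an antiderivative of (-s**2 + 3*s) cos(6*pi*s) is -s**2*sin(6*pi*s)/(6*pi) + s*sin(6*pi*s)/(2*pi) - s*cos(6*pi*s)/(18*pi**2) + sin(6*pi*s)/(108*pi**3) + cos(6*pi*s)/(12*pi**2); evaluating from -1 to 1: ∫_{-1}^{1} (-s**2 + 3*s) cos(6*pi*s) ds = (1/(36*pi**2)) - (5/(36*pi**2)) = -1/(9*pi**2).
Hence a_6 = -1/(9*pi**2).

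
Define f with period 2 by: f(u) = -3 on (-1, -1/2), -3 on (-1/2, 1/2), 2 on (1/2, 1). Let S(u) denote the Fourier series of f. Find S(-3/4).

-3

f is continuous at u = -3/4 with value -3, so the series converges to -3 there.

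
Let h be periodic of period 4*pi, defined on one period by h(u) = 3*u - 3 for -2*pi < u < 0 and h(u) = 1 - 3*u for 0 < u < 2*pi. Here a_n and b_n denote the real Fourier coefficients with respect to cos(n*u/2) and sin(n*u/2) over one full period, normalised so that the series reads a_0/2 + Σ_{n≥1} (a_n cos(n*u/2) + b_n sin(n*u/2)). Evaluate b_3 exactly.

b_3 = (1/(2*pi)) ∫_{-2*pi}^{2*pi} h(u) sin(3*u/2) du.
Split the integral at the breakpoints.
Integrating by parts (boundary term plus one more integral), an antiderivative of (3*u - 3) sin(3*u/2) is -2*u*cos(3*u/2) + 4*sin(3*u/2)/3 + 2*cos(3*u/2); evaluating from -2*pi to 0: ∫_{-2*pi}^{0} (3*u - 3) sin(3*u/2) du = (2) - (-4*pi - 2) = 4 + 4*pi.
Integrating by parts (boundary term plus one more integral), an antiderivative of (1 - 3*u) sin(3*u/2) is 2*u*cos(3*u/2) - 4*sin(3*u/2)/3 - 2*cos(3*u/2)/3; evaluating from 0 to 2*pi: ∫_{0}^{2*pi} (1 - 3*u) sin(3*u/2) du = (2/3 - 4*pi) - (-2/3) = 4/3 - 4*pi.
Summing the pieces and multiplying by (1/(2*pi)) gives b_3 = 8/(3*pi).

8/(3*pi)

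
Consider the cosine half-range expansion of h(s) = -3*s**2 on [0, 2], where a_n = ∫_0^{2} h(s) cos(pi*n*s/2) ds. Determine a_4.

-3/pi**2

a_4 = ∫_0^{2} (-3*s**2) cos(2*pi*s) ds.
Integrating by parts twice (tabular method), an antiderivative of (-3*s**2) cos(2*pi*s) is -3*s**2*sin(2*pi*s)/(2*pi) - 3*s*cos(2*pi*s)/(2*pi**2) + 3*sin(2*pi*s)/(4*pi**3); evaluating from 0 to 2: ∫_{0}^{2} (-3*s**2) cos(2*pi*s) ds = (-3/pi**2) - (0) = -3/pi**2.
Hence a_4 = -3/pi**2.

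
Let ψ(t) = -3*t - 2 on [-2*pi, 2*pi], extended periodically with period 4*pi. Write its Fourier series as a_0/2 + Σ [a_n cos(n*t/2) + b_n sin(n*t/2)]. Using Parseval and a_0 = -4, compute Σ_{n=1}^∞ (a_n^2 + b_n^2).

Parseval: a_0^2/2 + Σ_{n≥1} (a_n^2+b_n^2) = (1/(2*pi)) ∫_{-2*pi}^{2*pi} ψ(t)^2 dt = 8 + 24*pi**2.
Subtract a_0^2/2 = 8: Σ (a_n^2+b_n^2) = 24*pi**2.

24*pi**2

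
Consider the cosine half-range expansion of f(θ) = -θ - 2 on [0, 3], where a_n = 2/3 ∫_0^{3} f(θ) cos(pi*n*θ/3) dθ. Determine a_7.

a_7 = 2/3 ∫_0^{3} (-θ - 2) cos(7*pi*θ/3) dθ.
Integrating by parts (boundary term plus one more integral), an antiderivative of (-θ - 2) cos(7*pi*θ/3) is -3*θ*sin(7*pi*θ/3)/(7*pi) - 6*sin(7*pi*θ/3)/(7*pi) - 9*cos(7*pi*θ/3)/(49*pi**2); evaluating from 0 to 3: ∫_{0}^{3} (-θ - 2) cos(7*pi*θ/3) dθ = (9/(49*pi**2)) - (-9/(49*pi**2)) = 18/(49*pi**2).
Hence a_7 = (2/3)·(18/(49*pi**2)) = 12/(49*pi**2).

12/(49*pi**2)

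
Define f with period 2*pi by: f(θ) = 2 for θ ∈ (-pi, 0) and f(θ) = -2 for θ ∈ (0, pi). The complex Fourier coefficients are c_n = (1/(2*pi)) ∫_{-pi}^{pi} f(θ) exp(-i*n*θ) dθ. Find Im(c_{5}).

Since f is real-valued, Im(c_{5}) = -(1/(2*pi)) ∫_{-pi}^{pi} f(θ) sin(5*θ) dθ = -b_{5}/2.
f is odd and sin(5*θ) is odd, so the integrand is even: ∫_{-pi}^{pi} f(θ) sin(5*θ) dθ = 2∫_0^{pi} f(θ) sin(5*θ) dθ.
Directly, an antiderivative of (-2) sin(5*θ) is 2*cos(5*θ)/5; evaluating from 0 to pi: ∫_{0}^{pi} (-2) sin(5*θ) dθ = (-2/5) - (2/5) = -4/5.
So ∫_{-pi}^{pi} f(θ) sin(5*θ) dθ = -8/5.
Hence Im(c_{5}) = (-1/(2*pi))·(-8/5) = 4/(5*pi).

4/(5*pi)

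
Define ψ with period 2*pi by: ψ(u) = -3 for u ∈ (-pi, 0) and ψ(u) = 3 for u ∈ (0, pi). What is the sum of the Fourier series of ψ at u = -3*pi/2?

3

u = -3*pi/2 differs from u = pi/2 by -1 full period(s), and the series is 2*pi-periodic.
ψ is continuous at u = pi/2 with value 3, so the series converges to 3 there.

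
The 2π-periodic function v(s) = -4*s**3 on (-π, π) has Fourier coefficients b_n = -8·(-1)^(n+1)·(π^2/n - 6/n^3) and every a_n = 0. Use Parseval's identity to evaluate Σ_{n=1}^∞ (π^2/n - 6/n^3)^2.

pi**6/14

Parseval: Σ b_n^2 = (1/π) ∫_{-π}^{π} v(s)^2 ds = 32*pi**6/7.
b_n^2 = 64·(π^2/n - 6/n^3)^2, so the sum equals (32*pi**6/7)/64 = pi**6/14.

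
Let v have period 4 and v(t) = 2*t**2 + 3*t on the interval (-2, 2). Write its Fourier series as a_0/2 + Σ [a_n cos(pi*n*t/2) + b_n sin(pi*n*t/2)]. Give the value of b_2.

b_2 = 1/2 ∫_{-2}^{2} v(t) sin(pi*t) dt.
Integrating by parts twice (tabular method), an antiderivative of (2*t**2 + 3*t) sin(pi*t) is -2*t**2*cos(pi*t)/pi + 4*t*sin(pi*t)/pi**2 - 3*t*cos(pi*t)/pi + 3*sin(pi*t)/pi**2 + 4*cos(pi*t)/pi**3; evaluating from -2 to 2: ∫_{-2}^{2} (2*t**2 + 3*t) sin(pi*t) dt = (-14/pi + 4/pi**3) - (-2/pi + 4/pi**3) = -12/pi.
Hence b_2 = (1/2)·(-12/pi) = -6/pi.

-6/pi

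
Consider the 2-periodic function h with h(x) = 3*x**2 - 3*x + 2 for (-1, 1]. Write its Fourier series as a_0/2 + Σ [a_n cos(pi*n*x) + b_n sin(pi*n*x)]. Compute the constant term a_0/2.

3

a_0 = ∫_{-1}^{1} h(x) dx = 6.
So the constant term a_0/2 = 3.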